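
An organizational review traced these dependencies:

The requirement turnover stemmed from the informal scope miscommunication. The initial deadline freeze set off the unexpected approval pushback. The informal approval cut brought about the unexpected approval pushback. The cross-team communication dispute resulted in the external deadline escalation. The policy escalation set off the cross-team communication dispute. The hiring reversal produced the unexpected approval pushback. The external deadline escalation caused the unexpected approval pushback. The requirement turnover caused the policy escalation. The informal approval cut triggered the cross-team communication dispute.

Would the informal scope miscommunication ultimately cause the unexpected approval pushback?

There is a causal chain: the informal scope miscommunication → the requirement turnover → the policy escalation → the cross-team communication dispute → the external deadline escalation → the unexpected approval pushback.

Yes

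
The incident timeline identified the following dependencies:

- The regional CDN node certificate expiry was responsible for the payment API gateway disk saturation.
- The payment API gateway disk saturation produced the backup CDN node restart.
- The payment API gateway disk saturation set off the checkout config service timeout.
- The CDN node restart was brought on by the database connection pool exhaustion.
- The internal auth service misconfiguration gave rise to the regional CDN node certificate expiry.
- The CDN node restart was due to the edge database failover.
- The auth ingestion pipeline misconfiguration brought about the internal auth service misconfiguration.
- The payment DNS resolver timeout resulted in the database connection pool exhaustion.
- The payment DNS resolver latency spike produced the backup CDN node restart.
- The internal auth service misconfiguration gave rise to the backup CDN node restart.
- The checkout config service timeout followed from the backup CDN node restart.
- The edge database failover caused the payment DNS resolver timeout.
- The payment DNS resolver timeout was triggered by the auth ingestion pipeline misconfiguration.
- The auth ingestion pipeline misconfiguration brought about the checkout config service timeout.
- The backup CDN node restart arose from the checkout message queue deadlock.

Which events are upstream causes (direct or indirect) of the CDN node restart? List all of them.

Immediate causes of the CDN node restart: the edge database failover, the database connection pool exhaustion.
Further upstream: the auth ingestion pipeline misconfiguration, the payment DNS resolver timeout.

the auth ingestion pipeline misconfiguration, the database connection pool exhaustion, the edge database failover, the payment DNS resolver timeout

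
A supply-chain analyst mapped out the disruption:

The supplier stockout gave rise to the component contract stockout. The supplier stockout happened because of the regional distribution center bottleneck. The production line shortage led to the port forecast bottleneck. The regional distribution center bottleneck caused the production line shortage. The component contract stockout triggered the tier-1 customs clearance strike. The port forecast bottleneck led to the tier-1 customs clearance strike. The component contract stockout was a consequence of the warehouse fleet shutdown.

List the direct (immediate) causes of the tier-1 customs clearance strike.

Upstream contributors include the regional distribution center bottleneck, the supplier stockout, the production line shortage, the warehouse fleet shutdown, but only the component contract stockout, the port forecast bottleneck feed directly into the tier-1 customs clearance strike.

the component contract stockout, the port forecast bottleneck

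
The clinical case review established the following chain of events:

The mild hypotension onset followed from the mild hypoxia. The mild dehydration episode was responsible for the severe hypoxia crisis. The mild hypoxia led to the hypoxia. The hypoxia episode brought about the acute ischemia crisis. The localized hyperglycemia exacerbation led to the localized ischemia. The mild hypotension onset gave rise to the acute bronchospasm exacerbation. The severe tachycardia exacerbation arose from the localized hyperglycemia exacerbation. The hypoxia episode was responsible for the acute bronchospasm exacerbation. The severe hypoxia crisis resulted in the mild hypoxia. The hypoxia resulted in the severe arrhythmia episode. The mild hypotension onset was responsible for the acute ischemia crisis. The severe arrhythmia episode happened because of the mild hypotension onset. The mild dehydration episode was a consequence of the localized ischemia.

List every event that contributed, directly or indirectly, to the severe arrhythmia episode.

Immediate causes of the severe arrhythmia episode: the mild hypotension onset, the hypoxia.
Further upstream: the localized hyperglycemia exacerbation, the localized ischemia, the mild dehydration episode, the severe hypoxia crisis, the mild hypoxia.

the hypoxia, the localized hyperglycemia exacerbation, the localized ischemia, the mild dehydration episode, the mild hypotension onset, the mild hypoxia, the severe hypoxia crisis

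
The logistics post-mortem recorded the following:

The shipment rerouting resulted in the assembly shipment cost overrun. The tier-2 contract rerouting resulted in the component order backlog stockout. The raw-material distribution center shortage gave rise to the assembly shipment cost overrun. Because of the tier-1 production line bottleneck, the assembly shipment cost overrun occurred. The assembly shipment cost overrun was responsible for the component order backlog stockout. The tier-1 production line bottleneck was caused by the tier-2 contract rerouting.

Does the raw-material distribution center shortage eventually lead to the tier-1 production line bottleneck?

No

The raw-material distribution center shortage leads to the assembly shipment cost overrun, the component order backlog stockout; the tier-1 production line bottleneck is not among them.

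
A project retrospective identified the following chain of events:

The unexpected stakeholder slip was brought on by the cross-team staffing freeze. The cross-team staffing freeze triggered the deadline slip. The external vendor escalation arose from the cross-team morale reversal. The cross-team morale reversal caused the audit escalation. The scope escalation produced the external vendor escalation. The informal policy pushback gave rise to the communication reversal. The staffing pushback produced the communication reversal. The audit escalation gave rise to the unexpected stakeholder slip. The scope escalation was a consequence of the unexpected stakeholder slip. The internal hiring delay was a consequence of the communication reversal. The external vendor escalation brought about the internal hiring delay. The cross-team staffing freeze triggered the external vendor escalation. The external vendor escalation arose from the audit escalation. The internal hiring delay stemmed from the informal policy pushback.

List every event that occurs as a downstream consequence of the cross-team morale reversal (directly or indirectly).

Direct effects: the audit escalation, the external vendor escalation.
2 steps out: the unexpected stakeholder slip, the internal hiring delay.
3 steps out: the scope escalation.
Not reachable from it: the cross-team staffing freeze, the deadline slip, the staffing pushback, the informal policy pushback, the communication reversal.

the audit escalation, the external vendor escalation, the internal hiring delay, the scope escalation, the unexpected stakeholder slip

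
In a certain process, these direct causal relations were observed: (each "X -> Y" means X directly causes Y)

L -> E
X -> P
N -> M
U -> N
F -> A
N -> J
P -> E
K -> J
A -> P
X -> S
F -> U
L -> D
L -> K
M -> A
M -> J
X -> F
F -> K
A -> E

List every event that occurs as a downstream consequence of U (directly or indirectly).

A, E, J, M, N, P

Direct effects: N.
2 steps out: M, J.
3 steps out: A.
4 steps out: P, E.
Not reachable from it: L, X, F, S, K, D.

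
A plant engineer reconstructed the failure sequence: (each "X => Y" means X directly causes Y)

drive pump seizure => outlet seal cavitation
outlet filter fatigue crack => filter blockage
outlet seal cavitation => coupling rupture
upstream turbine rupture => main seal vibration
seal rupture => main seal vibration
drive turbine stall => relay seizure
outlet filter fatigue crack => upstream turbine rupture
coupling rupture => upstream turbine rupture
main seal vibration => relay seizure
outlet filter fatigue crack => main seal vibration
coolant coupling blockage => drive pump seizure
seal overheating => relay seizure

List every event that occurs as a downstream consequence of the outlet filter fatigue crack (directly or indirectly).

the filter blockage, the main seal vibration, the relay seizure, the upstream turbine rupture

Direct effects: the filter blockage, the upstream turbine rupture, the main seal vibration.
2 steps out: the relay seizure.
Not reachable from it: the coolant coupling blockage, the seal overheating, the drive pump seizure, the outlet seal cavitation, the drive turbine stall, the seal rupture, the coupling rupture.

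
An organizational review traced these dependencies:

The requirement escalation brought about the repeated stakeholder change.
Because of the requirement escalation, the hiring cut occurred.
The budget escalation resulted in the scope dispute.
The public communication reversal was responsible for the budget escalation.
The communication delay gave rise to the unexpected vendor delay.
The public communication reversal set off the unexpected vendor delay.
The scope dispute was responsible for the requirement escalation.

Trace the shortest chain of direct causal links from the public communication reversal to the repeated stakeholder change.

the public communication reversal → the budget escalation → the scope dispute → the requirement escalation → the repeated stakeholder change

the public communication reversal → the budget escalation
the budget escalation → the scope dispute
the scope dispute → the requirement escalation
the requirement escalation → the repeated stakeholder change
Length: 4 steps.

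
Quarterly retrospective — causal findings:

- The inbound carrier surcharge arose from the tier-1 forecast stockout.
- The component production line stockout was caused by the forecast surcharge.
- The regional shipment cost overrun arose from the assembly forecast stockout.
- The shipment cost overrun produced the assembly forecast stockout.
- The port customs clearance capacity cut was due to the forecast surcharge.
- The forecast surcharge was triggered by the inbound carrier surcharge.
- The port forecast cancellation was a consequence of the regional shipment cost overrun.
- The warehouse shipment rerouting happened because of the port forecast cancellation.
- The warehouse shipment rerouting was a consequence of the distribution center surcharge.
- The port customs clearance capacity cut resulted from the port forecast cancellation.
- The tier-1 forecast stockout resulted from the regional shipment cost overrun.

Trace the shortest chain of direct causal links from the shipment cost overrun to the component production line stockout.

the shipment cost overrun → the assembly forecast stockout
the assembly forecast stockout → the regional shipment cost overrun
the regional shipment cost overrun → the tier-1 forecast stockout
the tier-1 forecast stockout → the inbound carrier surcharge
the inbound carrier surcharge → the forecast surcharge
the forecast surcharge → the component production line stockout
Length: 6 steps.

the shipment cost overrun → the assembly forecast stockout → the regional shipment cost overrun → the tier-1 forecast stockout → the inbound carrier surcharge → the forecast surcharge → the component production line stockout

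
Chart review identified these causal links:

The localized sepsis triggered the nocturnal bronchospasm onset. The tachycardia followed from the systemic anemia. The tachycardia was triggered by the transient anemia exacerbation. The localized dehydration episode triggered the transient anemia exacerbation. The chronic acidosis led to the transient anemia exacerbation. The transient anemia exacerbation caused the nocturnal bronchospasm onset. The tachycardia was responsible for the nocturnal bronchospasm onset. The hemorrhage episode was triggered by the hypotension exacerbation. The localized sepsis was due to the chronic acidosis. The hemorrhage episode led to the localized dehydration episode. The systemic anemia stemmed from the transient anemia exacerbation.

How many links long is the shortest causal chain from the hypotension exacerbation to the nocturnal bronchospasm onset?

Shortest chain: the hypotension exacerbation → the hemorrhage episode → the localized dehydration episode → the transient anemia exacerbation → the nocturnal bronchospasm onset.

4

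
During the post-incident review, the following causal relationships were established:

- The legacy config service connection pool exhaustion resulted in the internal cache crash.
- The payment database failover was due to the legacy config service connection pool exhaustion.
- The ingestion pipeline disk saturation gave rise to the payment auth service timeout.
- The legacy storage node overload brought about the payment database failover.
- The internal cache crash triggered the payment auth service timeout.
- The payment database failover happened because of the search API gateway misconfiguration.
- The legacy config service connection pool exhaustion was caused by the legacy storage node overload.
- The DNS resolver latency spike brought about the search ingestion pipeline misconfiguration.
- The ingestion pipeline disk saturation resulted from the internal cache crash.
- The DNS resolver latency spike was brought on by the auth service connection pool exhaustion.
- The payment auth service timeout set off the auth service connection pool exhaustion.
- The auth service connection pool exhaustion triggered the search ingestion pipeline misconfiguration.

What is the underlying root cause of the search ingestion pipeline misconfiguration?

Tracing upstream from the search ingestion pipeline misconfiguration: the search ingestion pipeline misconfiguration ← the auth service connection pool exhaustion ← the payment auth service timeout ← the internal cache crash ← the legacy config service connection pool exhaustion ← the legacy storage node overload.
The legacy storage node overload has no stated cause, so it is the root.

the legacy storage node overload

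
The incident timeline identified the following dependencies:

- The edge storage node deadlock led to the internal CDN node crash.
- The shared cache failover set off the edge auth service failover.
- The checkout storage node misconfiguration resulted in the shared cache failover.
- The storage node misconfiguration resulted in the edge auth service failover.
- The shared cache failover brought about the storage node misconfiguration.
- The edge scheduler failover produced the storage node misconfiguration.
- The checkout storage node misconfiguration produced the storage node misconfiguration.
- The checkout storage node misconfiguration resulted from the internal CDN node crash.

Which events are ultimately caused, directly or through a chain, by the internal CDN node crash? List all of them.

the checkout storage node misconfiguration, the edge auth service failover, the shared cache failover, the storage node misconfiguration

Direct effects: the checkout storage node misconfiguration.
2 steps out: the shared cache failover, the storage node misconfiguration.
3 steps out: the edge auth service failover.
Not reachable from it: the edge storage node deadlock, the edge scheduler failover.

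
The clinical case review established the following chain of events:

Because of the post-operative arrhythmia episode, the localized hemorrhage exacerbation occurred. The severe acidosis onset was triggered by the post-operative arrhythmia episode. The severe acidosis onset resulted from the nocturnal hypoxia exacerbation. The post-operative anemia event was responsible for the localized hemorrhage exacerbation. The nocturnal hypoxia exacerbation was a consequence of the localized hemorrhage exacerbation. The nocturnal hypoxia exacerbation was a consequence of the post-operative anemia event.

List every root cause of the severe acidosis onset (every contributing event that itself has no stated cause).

Tracing upstream from the severe acidosis onset: the severe acidosis onset ← the nocturnal hypoxia exacerbation ← the post-operative anemia event.
A separate upstream branch: the severe acidosis onset ← the post-operative arrhythmia episode.
Each of those chain origins has no stated cause.

the post-operative anemia event, the post-operative arrhythmia episode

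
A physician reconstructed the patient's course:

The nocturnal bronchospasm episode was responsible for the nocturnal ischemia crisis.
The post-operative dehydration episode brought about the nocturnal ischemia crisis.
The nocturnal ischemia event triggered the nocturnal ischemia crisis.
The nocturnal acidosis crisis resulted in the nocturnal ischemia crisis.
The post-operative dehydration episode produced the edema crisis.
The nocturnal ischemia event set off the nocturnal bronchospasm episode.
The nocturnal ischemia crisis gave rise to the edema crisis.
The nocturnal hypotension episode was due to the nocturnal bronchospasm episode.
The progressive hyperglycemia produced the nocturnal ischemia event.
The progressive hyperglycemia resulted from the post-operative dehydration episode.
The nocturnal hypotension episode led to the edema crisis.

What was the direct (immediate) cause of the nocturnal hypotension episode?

the nocturnal bronchospasm episode

Upstream contributors include the post-operative dehydration episode, the progressive hyperglycemia, the nocturnal ischemia event, but only the nocturnal bronchospasm episode feeds directly into the nocturnal hypotension episode.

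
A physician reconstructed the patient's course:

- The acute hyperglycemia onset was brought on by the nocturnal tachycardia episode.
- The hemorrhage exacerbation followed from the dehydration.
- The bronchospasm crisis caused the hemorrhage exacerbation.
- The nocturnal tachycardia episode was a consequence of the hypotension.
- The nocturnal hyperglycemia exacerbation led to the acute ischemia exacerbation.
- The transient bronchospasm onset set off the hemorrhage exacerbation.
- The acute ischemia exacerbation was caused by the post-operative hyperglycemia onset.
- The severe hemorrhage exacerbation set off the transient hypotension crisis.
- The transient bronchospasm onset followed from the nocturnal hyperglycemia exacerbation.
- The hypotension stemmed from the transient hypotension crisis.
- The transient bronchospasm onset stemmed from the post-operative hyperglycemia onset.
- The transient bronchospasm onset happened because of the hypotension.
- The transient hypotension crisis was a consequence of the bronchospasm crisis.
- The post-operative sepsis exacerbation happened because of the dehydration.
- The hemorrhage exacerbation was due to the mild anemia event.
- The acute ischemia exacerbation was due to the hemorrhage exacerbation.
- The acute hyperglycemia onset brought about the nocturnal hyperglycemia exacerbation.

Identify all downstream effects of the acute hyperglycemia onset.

Direct effects: the nocturnal hyperglycemia exacerbation.
2 steps out: the transient bronchospasm onset, the acute ischemia exacerbation.
3 steps out: the hemorrhage exacerbation.
Not reachable from it: the severe hemorrhage exacerbation, the mild anemia event, the dehydration, the post-operative sepsis exacerbation, the bronchospasm crisis, the transient hypotension crisis, the hypotension, the nocturnal tachycardia episode, the post-operative hyperglycemia onset.

the acute ischemia exacerbation, the hemorrhage exacerbation, the nocturnal hyperglycemia exacerbation, the transient bronchospasm onset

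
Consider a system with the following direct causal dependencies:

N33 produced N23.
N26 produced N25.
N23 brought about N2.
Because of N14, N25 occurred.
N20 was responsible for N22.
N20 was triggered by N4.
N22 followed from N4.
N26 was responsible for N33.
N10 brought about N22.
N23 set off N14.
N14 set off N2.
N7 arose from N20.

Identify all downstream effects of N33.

N14, N2, N23, N25

Direct effects: N23.
2 steps out: N14, N2.
3 steps out: N25.
Not reachable from it: N4, N20, N7, N10, N26, N22.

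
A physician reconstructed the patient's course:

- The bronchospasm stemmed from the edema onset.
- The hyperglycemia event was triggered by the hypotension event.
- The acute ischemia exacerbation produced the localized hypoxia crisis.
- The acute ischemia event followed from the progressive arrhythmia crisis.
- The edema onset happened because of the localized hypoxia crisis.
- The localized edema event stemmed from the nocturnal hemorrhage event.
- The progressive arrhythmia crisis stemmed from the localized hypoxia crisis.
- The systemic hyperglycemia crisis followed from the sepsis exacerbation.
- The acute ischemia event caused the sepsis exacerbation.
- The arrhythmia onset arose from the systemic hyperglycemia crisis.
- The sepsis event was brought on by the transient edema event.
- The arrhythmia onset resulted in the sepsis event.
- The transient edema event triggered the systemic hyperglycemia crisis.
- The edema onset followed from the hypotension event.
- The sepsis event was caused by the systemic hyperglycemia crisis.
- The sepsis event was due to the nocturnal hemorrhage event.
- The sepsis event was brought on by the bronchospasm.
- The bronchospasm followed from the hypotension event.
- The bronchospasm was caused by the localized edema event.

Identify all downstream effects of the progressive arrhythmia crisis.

the acute ischemia event, the arrhythmia onset, the sepsis event, the sepsis exacerbation, the systemic hyperglycemia crisis

Direct effects: the acute ischemia event.
2 steps out: the sepsis exacerbation.
3 steps out: the systemic hyperglycemia crisis.
4 steps out: the arrhythmia onset, the sepsis event.
Not reachable from it: the acute ischemia exacerbation, the localized hypoxia crisis, the nocturnal hemorrhage event, the hypotension event, the hyperglycemia event, the localized edema event, the transient edema event, the edema onset, the bronchospasm.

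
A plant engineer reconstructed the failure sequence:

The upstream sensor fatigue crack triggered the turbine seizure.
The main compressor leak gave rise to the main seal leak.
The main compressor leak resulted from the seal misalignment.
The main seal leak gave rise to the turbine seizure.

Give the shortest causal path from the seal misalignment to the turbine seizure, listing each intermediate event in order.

the seal misalignment → the main compressor leak → the main seal leak → the turbine seizure

the seal misalignment → the main compressor leak
the main compressor leak → the main seal leak
the main seal leak → the turbine seizure
Length: 3 steps.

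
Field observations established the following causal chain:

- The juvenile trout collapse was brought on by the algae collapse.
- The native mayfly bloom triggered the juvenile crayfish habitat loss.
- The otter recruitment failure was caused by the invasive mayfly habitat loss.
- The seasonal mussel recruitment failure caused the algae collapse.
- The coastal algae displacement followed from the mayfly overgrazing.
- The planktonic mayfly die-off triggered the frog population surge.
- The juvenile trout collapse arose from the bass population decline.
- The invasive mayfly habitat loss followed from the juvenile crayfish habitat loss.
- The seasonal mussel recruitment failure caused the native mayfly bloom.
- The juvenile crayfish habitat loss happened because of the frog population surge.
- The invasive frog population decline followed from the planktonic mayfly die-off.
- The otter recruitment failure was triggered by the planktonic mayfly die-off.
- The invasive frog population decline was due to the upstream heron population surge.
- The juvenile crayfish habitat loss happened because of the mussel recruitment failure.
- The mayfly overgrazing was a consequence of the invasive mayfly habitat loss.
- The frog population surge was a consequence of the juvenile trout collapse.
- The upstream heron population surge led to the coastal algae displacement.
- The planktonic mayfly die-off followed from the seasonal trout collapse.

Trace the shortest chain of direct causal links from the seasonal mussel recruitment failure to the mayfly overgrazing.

the seasonal mussel recruitment failure → the native mayfly bloom
the native mayfly bloom → the juvenile crayfish habitat loss
the juvenile crayfish habitat loss → the invasive mayfly habitat loss
the invasive mayfly habitat loss → the mayfly overgrazing
Length: 4 steps.

the seasonal mussel recruitment failure → the native mayfly bloom → the juvenile crayfish habitat loss → the invasive mayfly habitat loss → the mayfly overgrazing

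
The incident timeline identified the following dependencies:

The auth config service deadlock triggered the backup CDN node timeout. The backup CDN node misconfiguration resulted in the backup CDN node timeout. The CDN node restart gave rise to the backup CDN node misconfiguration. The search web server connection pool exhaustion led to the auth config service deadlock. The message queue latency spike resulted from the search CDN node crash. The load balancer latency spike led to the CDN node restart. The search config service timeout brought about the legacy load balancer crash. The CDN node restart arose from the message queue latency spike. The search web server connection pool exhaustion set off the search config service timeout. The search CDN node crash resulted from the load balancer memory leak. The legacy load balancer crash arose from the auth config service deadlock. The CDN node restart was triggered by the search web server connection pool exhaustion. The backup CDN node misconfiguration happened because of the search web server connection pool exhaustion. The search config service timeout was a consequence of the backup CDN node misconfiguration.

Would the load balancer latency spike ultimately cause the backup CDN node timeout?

Yes

There is a causal chain: the load balancer latency spike → the CDN node restart → the backup CDN node misconfiguration → the backup CDN node timeout.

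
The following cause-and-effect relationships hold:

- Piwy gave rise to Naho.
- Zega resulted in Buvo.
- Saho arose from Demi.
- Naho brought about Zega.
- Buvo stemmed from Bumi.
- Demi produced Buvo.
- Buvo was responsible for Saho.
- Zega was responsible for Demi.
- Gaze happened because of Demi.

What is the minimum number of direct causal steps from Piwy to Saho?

4

Shortest chain: Piwy → Naho → Zega → Demi → Saho.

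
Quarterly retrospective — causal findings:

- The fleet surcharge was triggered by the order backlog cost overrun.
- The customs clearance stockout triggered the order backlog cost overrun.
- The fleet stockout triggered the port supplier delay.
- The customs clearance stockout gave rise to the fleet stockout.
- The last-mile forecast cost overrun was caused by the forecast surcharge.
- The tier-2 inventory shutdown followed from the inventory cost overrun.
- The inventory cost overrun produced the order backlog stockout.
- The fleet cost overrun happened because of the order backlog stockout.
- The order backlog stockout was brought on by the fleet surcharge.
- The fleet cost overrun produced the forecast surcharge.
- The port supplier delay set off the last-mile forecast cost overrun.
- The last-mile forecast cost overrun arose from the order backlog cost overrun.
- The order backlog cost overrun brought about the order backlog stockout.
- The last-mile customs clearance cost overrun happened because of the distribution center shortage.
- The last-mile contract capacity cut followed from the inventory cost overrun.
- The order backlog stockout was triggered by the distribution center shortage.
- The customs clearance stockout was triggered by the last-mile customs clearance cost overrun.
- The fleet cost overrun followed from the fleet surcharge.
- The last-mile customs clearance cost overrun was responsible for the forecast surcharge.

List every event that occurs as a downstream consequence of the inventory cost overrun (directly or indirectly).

the fleet cost overrun, the forecast surcharge, the last-mile contract capacity cut, the last-mile forecast cost overrun, the order backlog stockout, the tier-2 inventory shutdown

Direct effects: the last-mile contract capacity cut, the tier-2 inventory shutdown, the order backlog stockout.
2 steps out: the fleet cost overrun.
3 steps out: the forecast surcharge.
4 steps out: the last-mile forecast cost overrun.
Not reachable from it: the distribution center shortage, the last-mile customs clearance cost overrun, the customs clearance stockout, the order backlog cost overrun, the fleet stockout, the fleet surcharge, the port supplier delay.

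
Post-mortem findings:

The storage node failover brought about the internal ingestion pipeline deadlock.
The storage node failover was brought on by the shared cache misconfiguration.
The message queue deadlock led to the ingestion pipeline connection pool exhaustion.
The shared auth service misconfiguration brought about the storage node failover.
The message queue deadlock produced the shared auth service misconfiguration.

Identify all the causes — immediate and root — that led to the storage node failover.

Immediate causes of the storage node failover: the shared auth service misconfiguration, the shared cache misconfiguration.
Further upstream: the message queue deadlock.

the message queue deadlock, the shared auth service misconfiguration, the shared cache misconfiguration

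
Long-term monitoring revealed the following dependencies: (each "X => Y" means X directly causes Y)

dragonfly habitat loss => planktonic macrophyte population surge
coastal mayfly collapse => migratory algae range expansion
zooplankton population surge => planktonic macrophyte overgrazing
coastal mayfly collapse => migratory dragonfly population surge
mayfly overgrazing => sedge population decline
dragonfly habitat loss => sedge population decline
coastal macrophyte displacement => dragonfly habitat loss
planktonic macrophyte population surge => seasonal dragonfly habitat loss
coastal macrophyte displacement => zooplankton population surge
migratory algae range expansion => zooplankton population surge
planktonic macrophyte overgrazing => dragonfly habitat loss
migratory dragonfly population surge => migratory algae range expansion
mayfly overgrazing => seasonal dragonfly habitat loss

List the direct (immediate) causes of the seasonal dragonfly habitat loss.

Upstream contributors include the coastal mayfly collapse, the coastal macrophyte displacement, the migratory dragonfly population surge, the migratory algae range expansion, the zooplankton population surge, the planktonic macrophyte overgrazing, the dragonfly habitat loss, but only the mayfly overgrazing, the planktonic macrophyte population surge feed directly into the seasonal dragonfly habitat loss.

the mayfly overgrazing, the planktonic macrophyte population surge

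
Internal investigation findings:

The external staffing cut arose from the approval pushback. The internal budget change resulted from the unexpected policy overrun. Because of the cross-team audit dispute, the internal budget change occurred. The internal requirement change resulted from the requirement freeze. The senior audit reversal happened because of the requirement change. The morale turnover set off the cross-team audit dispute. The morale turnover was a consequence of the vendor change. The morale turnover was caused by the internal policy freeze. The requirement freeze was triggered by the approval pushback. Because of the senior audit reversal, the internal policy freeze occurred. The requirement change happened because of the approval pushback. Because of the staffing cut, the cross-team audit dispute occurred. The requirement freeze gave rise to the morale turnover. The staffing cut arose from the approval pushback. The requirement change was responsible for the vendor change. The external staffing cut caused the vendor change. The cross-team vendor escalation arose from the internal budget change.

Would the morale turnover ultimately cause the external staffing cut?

No

The morale turnover leads to the cross-team audit dispute, the internal budget change, the cross-team vendor escalation; the external staffing cut is not among them.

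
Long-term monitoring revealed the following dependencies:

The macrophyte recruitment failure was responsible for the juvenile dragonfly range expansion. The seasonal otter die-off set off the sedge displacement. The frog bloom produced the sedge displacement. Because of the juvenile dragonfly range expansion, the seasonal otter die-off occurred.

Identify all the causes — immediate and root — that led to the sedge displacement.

Immediate causes of the sedge displacement: the seasonal otter die-off, the frog bloom.
Further upstream: the macrophyte recruitment failure, the juvenile dragonfly range expansion.

the frog bloom, the juvenile dragonfly range expansion, the macrophyte recruitment failure, the seasonal otter die-off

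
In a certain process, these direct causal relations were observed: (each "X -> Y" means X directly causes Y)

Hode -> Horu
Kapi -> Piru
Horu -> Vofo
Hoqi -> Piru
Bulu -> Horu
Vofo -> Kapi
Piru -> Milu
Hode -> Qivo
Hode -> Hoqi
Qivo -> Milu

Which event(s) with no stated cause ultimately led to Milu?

Bulu, Hode

Tracing upstream from Milu: Milu ← Qivo ← Hode.
A separate upstream branch: Milu ← Piru ← Kapi ← Vofo ← Horu ← Bulu.
Each of those chain origins has no stated cause.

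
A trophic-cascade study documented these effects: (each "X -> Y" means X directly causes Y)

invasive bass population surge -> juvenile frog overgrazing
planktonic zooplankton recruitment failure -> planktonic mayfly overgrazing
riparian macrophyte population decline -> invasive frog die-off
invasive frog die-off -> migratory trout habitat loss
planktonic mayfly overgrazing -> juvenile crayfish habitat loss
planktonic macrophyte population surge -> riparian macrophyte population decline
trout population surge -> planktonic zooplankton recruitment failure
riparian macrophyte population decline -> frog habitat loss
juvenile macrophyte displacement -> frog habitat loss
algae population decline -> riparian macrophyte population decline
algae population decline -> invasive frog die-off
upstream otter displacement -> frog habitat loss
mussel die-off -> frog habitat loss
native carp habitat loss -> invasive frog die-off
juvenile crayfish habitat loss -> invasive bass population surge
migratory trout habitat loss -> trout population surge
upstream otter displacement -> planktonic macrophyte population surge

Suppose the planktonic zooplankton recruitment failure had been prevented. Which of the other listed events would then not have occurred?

Downstream of the planktonic zooplankton recruitment failure: the planktonic mayfly overgrazing, the juvenile crayfish habitat loss, the invasive bass population surge, the juvenile frog overgrazing.

the invasive bass population surge, the juvenile crayfish habitat loss, the juvenile frog overgrazing, the planktonic mayfly overgrazing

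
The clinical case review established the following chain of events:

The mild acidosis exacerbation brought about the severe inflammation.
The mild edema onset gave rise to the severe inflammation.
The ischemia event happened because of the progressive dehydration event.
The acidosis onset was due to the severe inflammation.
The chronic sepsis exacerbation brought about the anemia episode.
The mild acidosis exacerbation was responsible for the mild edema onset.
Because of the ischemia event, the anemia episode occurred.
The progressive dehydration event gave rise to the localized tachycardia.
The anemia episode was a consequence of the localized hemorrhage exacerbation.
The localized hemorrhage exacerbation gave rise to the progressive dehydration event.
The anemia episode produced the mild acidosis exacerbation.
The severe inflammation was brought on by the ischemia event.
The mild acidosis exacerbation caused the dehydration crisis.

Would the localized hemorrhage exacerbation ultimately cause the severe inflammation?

Yes

There is a causal chain: the localized hemorrhage exacerbation → the progressive dehydration event → the ischemia event → the severe inflammation.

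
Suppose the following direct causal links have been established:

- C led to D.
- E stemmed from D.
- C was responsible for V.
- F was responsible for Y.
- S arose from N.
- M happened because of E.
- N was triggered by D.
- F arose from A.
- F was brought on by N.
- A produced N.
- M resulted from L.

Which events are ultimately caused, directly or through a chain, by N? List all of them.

F, S, Y

Direct effects: S, F.
2 steps out: Y.
Not reachable from it: A, C, D, E, V, L, M.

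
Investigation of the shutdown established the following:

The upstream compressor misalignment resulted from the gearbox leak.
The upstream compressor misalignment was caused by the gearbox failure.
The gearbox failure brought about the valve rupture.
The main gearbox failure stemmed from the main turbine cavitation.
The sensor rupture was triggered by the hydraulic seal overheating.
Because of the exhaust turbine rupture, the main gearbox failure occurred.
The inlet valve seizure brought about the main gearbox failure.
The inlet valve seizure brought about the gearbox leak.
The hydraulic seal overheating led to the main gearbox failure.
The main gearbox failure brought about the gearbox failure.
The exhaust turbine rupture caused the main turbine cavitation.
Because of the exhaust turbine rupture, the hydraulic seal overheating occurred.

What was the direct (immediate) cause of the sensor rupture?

Upstream contributors include the exhaust turbine rupture, but only the hydraulic seal overheating feeds directly into the sensor rupture.

the hydraulic seal overheating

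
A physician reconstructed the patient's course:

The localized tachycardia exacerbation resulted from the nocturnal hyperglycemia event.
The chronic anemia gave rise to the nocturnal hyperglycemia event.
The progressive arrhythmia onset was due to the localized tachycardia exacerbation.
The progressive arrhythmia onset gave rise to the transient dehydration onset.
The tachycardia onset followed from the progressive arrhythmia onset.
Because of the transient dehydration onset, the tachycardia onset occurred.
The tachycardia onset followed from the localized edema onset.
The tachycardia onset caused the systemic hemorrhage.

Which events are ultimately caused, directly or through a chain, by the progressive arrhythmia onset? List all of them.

Direct effects: the transient dehydration onset, the tachycardia onset.
2 steps out: the systemic hemorrhage.
Not reachable from it: the chronic anemia, the nocturnal hyperglycemia event, the localized tachycardia exacerbation, the localized edema onset.

the systemic hemorrhage, the tachycardia onset, the transient dehydration onset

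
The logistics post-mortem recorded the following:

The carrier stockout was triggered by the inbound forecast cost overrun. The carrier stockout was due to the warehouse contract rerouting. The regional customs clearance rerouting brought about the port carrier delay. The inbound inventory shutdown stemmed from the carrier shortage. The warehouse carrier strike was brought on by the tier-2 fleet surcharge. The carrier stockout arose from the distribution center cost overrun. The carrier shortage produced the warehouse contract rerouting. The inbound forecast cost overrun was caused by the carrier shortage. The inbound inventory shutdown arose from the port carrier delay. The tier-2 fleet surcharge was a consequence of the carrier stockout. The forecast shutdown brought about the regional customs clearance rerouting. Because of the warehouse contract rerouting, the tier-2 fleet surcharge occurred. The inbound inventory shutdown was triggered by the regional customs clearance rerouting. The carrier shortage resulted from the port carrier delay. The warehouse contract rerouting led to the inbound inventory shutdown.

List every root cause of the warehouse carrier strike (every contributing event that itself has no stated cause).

the distribution center cost overrun, the forecast shutdown

Tracing upstream from the warehouse carrier strike: the warehouse carrier strike ← the tier-2 fleet surcharge ← the warehouse contract rerouting ← the carrier shortage ← the port carrier delay ← the regional customs clearance rerouting ← the forecast shutdown.
A separate upstream branch: the warehouse carrier strike ← the tier-2 fleet surcharge ← the carrier stockout ← the distribution center cost overrun.
Each of those chain origins has no stated cause.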